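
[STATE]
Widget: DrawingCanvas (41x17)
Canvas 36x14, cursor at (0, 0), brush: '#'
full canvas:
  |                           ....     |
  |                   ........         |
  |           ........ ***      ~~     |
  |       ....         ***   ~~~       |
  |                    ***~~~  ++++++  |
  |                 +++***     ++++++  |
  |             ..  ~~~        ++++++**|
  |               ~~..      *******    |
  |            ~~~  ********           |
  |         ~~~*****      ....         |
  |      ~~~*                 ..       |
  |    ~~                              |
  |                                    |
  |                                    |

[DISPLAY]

+                          ....          
                   ........              
           ........ ***      ~~          
       ....         ***   ~~~            
                    ***~~~  ++++++       
                 +++***     ++++++       
             ..  ~~~        ++++++**     
               ~~..      *******         
            ~~~  ********                
         ~~~*****      ....              
      ~~~*                 ..            
    ~~                                   
                                         
                                         
                                         
                                         
                                         


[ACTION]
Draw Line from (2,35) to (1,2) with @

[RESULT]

+                          ....          
  @@@@@@@@@@@@@@@@@........              
           ........@@@@@@@@@@@@@@@@@     
       ....         ***   ~~~            
                    ***~~~  ++++++       
                 +++***     ++++++       
             ..  ~~~        ++++++**     
               ~~..      *******         
            ~~~  ********                
         ~~~*****      ....              
      ~~~*                 ..            
    ~~                                   
                                         
                                         
                                         
                                         
                                         


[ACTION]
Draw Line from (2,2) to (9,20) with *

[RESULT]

+                          ....          
  @@@@@@@@@@@@@@@@@........              
  **       ........@@@@@@@@@@@@@@@@@     
    ** ....         ***   ~~~            
      ***           ***~~~  ++++++       
         ***     +++***     ++++++       
            **.  ~~~        ++++++**     
              ***..      *******         
            ~~~  ********                
         ~~~*****  **  ....              
      ~~~*                 ..            
    ~~                                   
                                         
                                         
                                         
                                         
                                         


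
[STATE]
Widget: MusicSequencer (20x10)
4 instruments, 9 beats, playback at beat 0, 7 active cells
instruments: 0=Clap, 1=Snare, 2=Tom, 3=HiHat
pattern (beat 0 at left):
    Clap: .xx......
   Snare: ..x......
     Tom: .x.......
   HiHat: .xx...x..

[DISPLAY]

      ▼12345678     
  Clap·██······     
 Snare··█······     
   Tom·█·······     
 HiHat·██···█··     
                    
                    
                    
                    
                    


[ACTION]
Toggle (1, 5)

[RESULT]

      ▼12345678     
  Clap·██······     
 Snare··█··█···     
   Tom·█·······     
 HiHat·██···█··     
                    
                    
                    
                    
                    


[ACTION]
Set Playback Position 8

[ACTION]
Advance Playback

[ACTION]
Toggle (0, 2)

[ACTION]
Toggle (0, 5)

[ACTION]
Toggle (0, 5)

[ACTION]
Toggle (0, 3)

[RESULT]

      ▼12345678     
  Clap·█·█·····     
 Snare··█··█···     
   Tom·█·······     
 HiHat·██···█··     
                    
                    
                    
                    
                    


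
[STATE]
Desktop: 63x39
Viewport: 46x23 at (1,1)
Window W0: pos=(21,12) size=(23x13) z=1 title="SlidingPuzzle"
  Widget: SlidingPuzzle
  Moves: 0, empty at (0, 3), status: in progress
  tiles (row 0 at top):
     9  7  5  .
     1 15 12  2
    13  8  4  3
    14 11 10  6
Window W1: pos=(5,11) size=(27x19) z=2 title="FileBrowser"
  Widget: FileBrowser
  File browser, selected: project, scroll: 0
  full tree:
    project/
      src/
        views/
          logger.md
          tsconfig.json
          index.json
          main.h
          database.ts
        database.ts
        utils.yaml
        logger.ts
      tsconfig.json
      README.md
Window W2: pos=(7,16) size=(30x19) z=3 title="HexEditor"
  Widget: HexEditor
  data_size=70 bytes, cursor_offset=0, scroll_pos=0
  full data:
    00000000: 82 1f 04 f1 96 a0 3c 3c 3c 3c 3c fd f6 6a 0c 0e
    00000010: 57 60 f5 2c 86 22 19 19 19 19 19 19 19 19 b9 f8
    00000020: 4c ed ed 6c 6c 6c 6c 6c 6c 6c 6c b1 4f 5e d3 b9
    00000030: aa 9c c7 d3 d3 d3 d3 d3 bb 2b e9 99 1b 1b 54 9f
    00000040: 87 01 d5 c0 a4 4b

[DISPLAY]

                                              
                                              
                                              
                                              
                                              
                                              
                                              
                                              
                                              
                                              
    ┏━━━━━━━━━━━━━━━━━━━━━━━━━┓               
    ┃ FileBrowser             ┃━━━━━━━━━━━┓   
    ┠─────────────────────────┨zzle       ┃   
    ┃> [-] project/           ┃───────────┨   
    ┃    [+] src/             ┃┬────┬────┐┃   
    ┃ ┏━━━━━━━━━━━━━━━━━━━━━━━━━━━━┓│    │┃   
    ┃ ┃ HexEditor                  ┃┼────┤┃   
    ┃ ┠────────────────────────────┨│  2 │┃   
    ┃ ┃00000000  82 1f 04 f1 96 a0 ┃┼────┤┃   
    ┃ ┃00000010  57 60 f5 2c 86 22 ┃│  3 │┃   
    ┃ ┃00000020  4c ed ed 6c 6c 6c ┃┼────┤┃   
    ┃ ┃00000030  aa 9c c7 d3 d3 d3 ┃│  6 │┃   
    ┃ ┃00000040  87 01 d5 c0 a4 4b ┃┴────┘┃   


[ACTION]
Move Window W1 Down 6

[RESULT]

                                              
                                              
                                              
                                              
                                              
                                              
                                              
                                              
                                              
                                              
                                              
                    ┏━━━━━━━━━━━━━━━━━━━━━┓   
                    ┃ SlidingPuzzle       ┃   
                    ┠─────────────────────┨   
                    ┃┌────┬────┬────┬────┐┃   
      ┏━━━━━━━━━━━━━━━━━━━━━━━━━━━━┓│    │┃   
    ┏━┃ HexEditor                  ┃┼────┤┃   
    ┃ ┠────────────────────────────┨│  2 │┃   
    ┠─┃00000000  82 1f 04 f1 96 a0 ┃┼────┤┃   
    ┃>┃00000010  57 60 f5 2c 86 22 ┃│  3 │┃   
    ┃ ┃00000020  4c ed ed 6c 6c 6c ┃┼────┤┃   
    ┃ ┃00000030  aa 9c c7 d3 d3 d3 ┃│  6 │┃   
    ┃ ┃00000040  87 01 d5 c0 a4 4b ┃┴────┘┃   


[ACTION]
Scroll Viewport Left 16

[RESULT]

                                              
                                              
                                              
                                              
                                              
                                              
                                              
                                              
                                              
                                              
                                              
                     ┏━━━━━━━━━━━━━━━━━━━━━┓  
                     ┃ SlidingPuzzle       ┃  
                     ┠─────────────────────┨  
                     ┃┌────┬────┬────┬────┐┃  
       ┏━━━━━━━━━━━━━━━━━━━━━━━━━━━━┓│    │┃  
     ┏━┃ HexEditor                  ┃┼────┤┃  
     ┃ ┠────────────────────────────┨│  2 │┃  
     ┠─┃00000000  82 1f 04 f1 96 a0 ┃┼────┤┃  
     ┃>┃00000010  57 60 f5 2c 86 22 ┃│  3 │┃  
     ┃ ┃00000020  4c ed ed 6c 6c 6c ┃┼────┤┃  
     ┃ ┃00000030  aa 9c c7 d3 d3 d3 ┃│  6 │┃  
     ┃ ┃00000040  87 01 d5 c0 a4 4b ┃┴────┘┃  


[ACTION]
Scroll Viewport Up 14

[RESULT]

                                              
                                              
                                              
                                              
                                              
                                              
                                              
                                              
                                              
                                              
                                              
                                              
                     ┏━━━━━━━━━━━━━━━━━━━━━┓  
                     ┃ SlidingPuzzle       ┃  
                     ┠─────────────────────┨  
                     ┃┌────┬────┬────┬────┐┃  
       ┏━━━━━━━━━━━━━━━━━━━━━━━━━━━━┓│    │┃  
     ┏━┃ HexEditor                  ┃┼────┤┃  
     ┃ ┠────────────────────────────┨│  2 │┃  
     ┠─┃00000000  82 1f 04 f1 96 a0 ┃┼────┤┃  
     ┃>┃00000010  57 60 f5 2c 86 22 ┃│  3 │┃  
     ┃ ┃00000020  4c ed ed 6c 6c 6c ┃┼────┤┃  
     ┃ ┃00000030  aa 9c c7 d3 d3 d3 ┃│  6 │┃  


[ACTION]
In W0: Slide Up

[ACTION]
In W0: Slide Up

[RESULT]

                                              
                                              
                                              
                                              
                                              
                                              
                                              
                                              
                                              
                                              
                                              
                                              
                     ┏━━━━━━━━━━━━━━━━━━━━━┓  
                     ┃ SlidingPuzzle       ┃  
                     ┠─────────────────────┨  
                     ┃┌────┬────┬────┬────┐┃  
       ┏━━━━━━━━━━━━━━━━━━━━━━━━━━━━┓│  2 │┃  
     ┏━┃ HexEditor                  ┃┼────┤┃  
     ┃ ┠────────────────────────────┨│  3 │┃  
     ┠─┃00000000  82 1f 04 f1 96 a0 ┃┼────┤┃  
     ┃>┃00000010  57 60 f5 2c 86 22 ┃│    │┃  
     ┃ ┃00000020  4c ed ed 6c 6c 6c ┃┼────┤┃  
     ┃ ┃00000030  aa 9c c7 d3 d3 d3 ┃│  6 │┃  


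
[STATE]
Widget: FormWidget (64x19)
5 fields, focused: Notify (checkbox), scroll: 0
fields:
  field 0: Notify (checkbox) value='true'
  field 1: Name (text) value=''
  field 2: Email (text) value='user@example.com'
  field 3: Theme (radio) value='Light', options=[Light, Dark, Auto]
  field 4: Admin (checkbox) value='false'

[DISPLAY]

> Notify:     [x]                                               
  Name:       [                                                ]
  Email:      [user@example.com                                ]
  Theme:      (●) Light  ( ) Dark  ( ) Auto                     
  Admin:      [ ]                                               
                                                                
                                                                
                                                                
                                                                
                                                                
                                                                
                                                                
                                                                
                                                                
                                                                
                                                                
                                                                
                                                                
                                                                


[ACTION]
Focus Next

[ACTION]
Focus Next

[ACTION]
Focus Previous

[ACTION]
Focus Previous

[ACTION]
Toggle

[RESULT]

> Notify:     [ ]                                               
  Name:       [                                                ]
  Email:      [user@example.com                                ]
  Theme:      (●) Light  ( ) Dark  ( ) Auto                     
  Admin:      [ ]                                               
                                                                
                                                                
                                                                
                                                                
                                                                
                                                                
                                                                
                                                                
                                                                
                                                                
                                                                
                                                                
                                                                
                                                                


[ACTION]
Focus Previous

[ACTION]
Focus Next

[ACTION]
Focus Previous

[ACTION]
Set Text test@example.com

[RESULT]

  Notify:     [ ]                                               
  Name:       [                                                ]
  Email:      [user@example.com                                ]
  Theme:      (●) Light  ( ) Dark  ( ) Auto                     
> Admin:      [ ]                                               
                                                                
                                                                
                                                                
                                                                
                                                                
                                                                
                                                                
                                                                
                                                                
                                                                
                                                                
                                                                
                                                                
                                                                


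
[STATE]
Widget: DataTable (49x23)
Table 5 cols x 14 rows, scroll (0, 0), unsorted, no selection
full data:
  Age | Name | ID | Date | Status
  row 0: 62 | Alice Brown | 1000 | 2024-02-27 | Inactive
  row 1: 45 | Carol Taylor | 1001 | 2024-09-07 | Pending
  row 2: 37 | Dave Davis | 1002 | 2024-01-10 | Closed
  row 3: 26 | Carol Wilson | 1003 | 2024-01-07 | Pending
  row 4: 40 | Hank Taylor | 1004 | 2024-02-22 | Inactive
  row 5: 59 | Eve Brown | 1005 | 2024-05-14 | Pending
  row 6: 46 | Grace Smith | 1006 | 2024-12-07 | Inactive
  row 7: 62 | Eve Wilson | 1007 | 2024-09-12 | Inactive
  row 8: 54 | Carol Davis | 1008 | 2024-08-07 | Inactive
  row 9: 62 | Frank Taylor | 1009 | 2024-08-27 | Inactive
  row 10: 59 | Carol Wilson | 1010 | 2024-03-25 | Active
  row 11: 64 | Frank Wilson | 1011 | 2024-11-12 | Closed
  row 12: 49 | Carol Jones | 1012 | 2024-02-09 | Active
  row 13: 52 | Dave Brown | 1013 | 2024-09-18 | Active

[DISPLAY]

Age│Name        │ID  │Date      │Status          
───┼────────────┼────┼──────────┼────────        
62 │Alice Brown │1000│2024-02-27│Inactive        
45 │Carol Taylor│1001│2024-09-07│Pending         
37 │Dave Davis  │1002│2024-01-10│Closed          
26 │Carol Wilson│1003│2024-01-07│Pending         
40 │Hank Taylor │1004│2024-02-22│Inactive        
59 │Eve Brown   │1005│2024-05-14│Pending         
46 │Grace Smith │1006│2024-12-07│Inactive        
62 │Eve Wilson  │1007│2024-09-12│Inactive        
54 │Carol Davis │1008│2024-08-07│Inactive        
62 │Frank Taylor│1009│2024-08-27│Inactive        
59 │Carol Wilson│1010│2024-03-25│Active          
64 │Frank Wilson│1011│2024-11-12│Closed          
49 │Carol Jones │1012│2024-02-09│Active          
52 │Dave Brown  │1013│2024-09-18│Active          
                                                 
                                                 
                                                 
                                                 
                                                 
                                                 
                                                 


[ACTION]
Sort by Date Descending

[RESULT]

Age│Name        │ID  │Date     ▼│Status          
───┼────────────┼────┼──────────┼────────        
46 │Grace Smith │1006│2024-12-07│Inactive        
64 │Frank Wilson│1011│2024-11-12│Closed          
52 │Dave Brown  │1013│2024-09-18│Active          
62 │Eve Wilson  │1007│2024-09-12│Inactive        
45 │Carol Taylor│1001│2024-09-07│Pending         
62 │Frank Taylor│1009│2024-08-27│Inactive        
54 │Carol Davis │1008│2024-08-07│Inactive        
59 │Eve Brown   │1005│2024-05-14│Pending         
59 │Carol Wilson│1010│2024-03-25│Active          
62 │Alice Brown │1000│2024-02-27│Inactive        
40 │Hank Taylor │1004│2024-02-22│Inactive        
49 │Carol Jones │1012│2024-02-09│Active          
37 │Dave Davis  │1002│2024-01-10│Closed          
26 │Carol Wilson│1003│2024-01-07│Pending         
                                                 
                                                 
                                                 
                                                 
                                                 
                                                 
                                                 


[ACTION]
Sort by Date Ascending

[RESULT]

Age│Name        │ID  │Date     ▲│Status          
───┼────────────┼────┼──────────┼────────        
26 │Carol Wilson│1003│2024-01-07│Pending         
37 │Dave Davis  │1002│2024-01-10│Closed          
49 │Carol Jones │1012│2024-02-09│Active          
40 │Hank Taylor │1004│2024-02-22│Inactive        
62 │Alice Brown │1000│2024-02-27│Inactive        
59 │Carol Wilson│1010│2024-03-25│Active          
59 │Eve Brown   │1005│2024-05-14│Pending         
54 │Carol Davis │1008│2024-08-07│Inactive        
62 │Frank Taylor│1009│2024-08-27│Inactive        
45 │Carol Taylor│1001│2024-09-07│Pending         
62 │Eve Wilson  │1007│2024-09-12│Inactive        
52 │Dave Brown  │1013│2024-09-18│Active          
64 │Frank Wilson│1011│2024-11-12│Closed          
46 │Grace Smith │1006│2024-12-07│Inactive        
                                                 
                                                 
                                                 
                                                 
                                                 
                                                 
                                                 


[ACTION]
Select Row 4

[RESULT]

Age│Name        │ID  │Date     ▲│Status          
───┼────────────┼────┼──────────┼────────        
26 │Carol Wilson│1003│2024-01-07│Pending         
37 │Dave Davis  │1002│2024-01-10│Closed          
49 │Carol Jones │1012│2024-02-09│Active          
40 │Hank Taylor │1004│2024-02-22│Inactive        
>2 │Alice Brown │1000│2024-02-27│Inactive        
59 │Carol Wilson│1010│2024-03-25│Active          
59 │Eve Brown   │1005│2024-05-14│Pending         
54 │Carol Davis │1008│2024-08-07│Inactive        
62 │Frank Taylor│1009│2024-08-27│Inactive        
45 │Carol Taylor│1001│2024-09-07│Pending         
62 │Eve Wilson  │1007│2024-09-12│Inactive        
52 │Dave Brown  │1013│2024-09-18│Active          
64 │Frank Wilson│1011│2024-11-12│Closed          
46 │Grace Smith │1006│2024-12-07│Inactive        
                                                 
                                                 
                                                 
                                                 
                                                 
                                                 
                                                 


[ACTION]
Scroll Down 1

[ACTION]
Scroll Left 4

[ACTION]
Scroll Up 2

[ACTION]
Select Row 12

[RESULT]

Age│Name        │ID  │Date     ▲│Status          
───┼────────────┼────┼──────────┼────────        
26 │Carol Wilson│1003│2024-01-07│Pending         
37 │Dave Davis  │1002│2024-01-10│Closed          
49 │Carol Jones │1012│2024-02-09│Active          
40 │Hank Taylor │1004│2024-02-22│Inactive        
62 │Alice Brown │1000│2024-02-27│Inactive        
59 │Carol Wilson│1010│2024-03-25│Active          
59 │Eve Brown   │1005│2024-05-14│Pending         
54 │Carol Davis │1008│2024-08-07│Inactive        
62 │Frank Taylor│1009│2024-08-27│Inactive        
45 │Carol Taylor│1001│2024-09-07│Pending         
62 │Eve Wilson  │1007│2024-09-12│Inactive        
52 │Dave Brown  │1013│2024-09-18│Active          
>4 │Frank Wilson│1011│2024-11-12│Closed          
46 │Grace Smith │1006│2024-12-07│Inactive        
                                                 
                                                 
                                                 
                                                 
                                                 
                                                 
                                                 


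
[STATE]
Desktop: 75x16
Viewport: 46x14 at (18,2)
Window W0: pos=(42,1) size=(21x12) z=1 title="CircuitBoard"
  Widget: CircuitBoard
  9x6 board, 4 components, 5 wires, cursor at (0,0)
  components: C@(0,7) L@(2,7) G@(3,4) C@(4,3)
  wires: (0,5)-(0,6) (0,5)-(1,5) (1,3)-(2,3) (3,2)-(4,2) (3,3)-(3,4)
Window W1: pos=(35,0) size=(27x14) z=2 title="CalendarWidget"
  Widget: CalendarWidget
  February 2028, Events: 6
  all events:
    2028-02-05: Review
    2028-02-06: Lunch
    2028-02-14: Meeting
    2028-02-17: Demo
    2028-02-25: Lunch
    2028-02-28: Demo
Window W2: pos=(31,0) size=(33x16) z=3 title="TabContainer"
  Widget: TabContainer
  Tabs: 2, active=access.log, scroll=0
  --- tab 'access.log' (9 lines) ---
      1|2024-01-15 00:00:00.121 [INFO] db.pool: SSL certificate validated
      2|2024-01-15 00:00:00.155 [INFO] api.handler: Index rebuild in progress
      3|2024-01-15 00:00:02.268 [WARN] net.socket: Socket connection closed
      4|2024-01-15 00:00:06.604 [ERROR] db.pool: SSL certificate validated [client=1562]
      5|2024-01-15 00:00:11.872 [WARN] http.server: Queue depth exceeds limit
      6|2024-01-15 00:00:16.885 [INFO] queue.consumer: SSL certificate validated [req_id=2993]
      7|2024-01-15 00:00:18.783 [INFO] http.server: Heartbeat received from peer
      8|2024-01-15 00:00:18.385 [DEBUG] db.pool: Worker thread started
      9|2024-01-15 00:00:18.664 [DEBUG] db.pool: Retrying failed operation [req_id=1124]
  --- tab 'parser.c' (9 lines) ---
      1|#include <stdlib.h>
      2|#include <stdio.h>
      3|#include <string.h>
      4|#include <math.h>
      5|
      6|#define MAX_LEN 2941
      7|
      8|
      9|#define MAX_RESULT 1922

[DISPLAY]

             ┠───────────────────────────────┨
             ┃[access.log]│ parser.c         ┃
             ┃───────────────────────────────┃
             ┃2024-01-15 00:00:00.121 [INFO] ┃
             ┃2024-01-15 00:00:00.155 [INFO] ┃
             ┃2024-01-15 00:00:02.268 [WARN] ┃
             ┃2024-01-15 00:00:06.604 [ERROR]┃
             ┃2024-01-15 00:00:11.872 [WARN] ┃
             ┃2024-01-15 00:00:16.885 [INFO] ┃
             ┃2024-01-15 00:00:18.783 [INFO] ┃
             ┃2024-01-15 00:00:18.385 [DEBUG]┃
             ┃2024-01-15 00:00:18.664 [DEBUG]┃
             ┃                               ┃
             ┗━━━━━━━━━━━━━━━━━━━━━━━━━━━━━━━┛


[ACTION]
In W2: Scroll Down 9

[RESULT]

             ┠───────────────────────────────┨
             ┃[access.log]│ parser.c         ┃
             ┃───────────────────────────────┃
             ┃2024-01-15 00:00:18.664 [DEBUG]┃
             ┃                               ┃
             ┃                               ┃
             ┃                               ┃
             ┃                               ┃
             ┃                               ┃
             ┃                               ┃
             ┃                               ┃
             ┃                               ┃
             ┃                               ┃
             ┗━━━━━━━━━━━━━━━━━━━━━━━━━━━━━━━┛


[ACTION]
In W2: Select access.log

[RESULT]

             ┠───────────────────────────────┨
             ┃[access.log]│ parser.c         ┃
             ┃───────────────────────────────┃
             ┃2024-01-15 00:00:00.121 [INFO] ┃
             ┃2024-01-15 00:00:00.155 [INFO] ┃
             ┃2024-01-15 00:00:02.268 [WARN] ┃
             ┃2024-01-15 00:00:06.604 [ERROR]┃
             ┃2024-01-15 00:00:11.872 [WARN] ┃
             ┃2024-01-15 00:00:16.885 [INFO] ┃
             ┃2024-01-15 00:00:18.783 [INFO] ┃
             ┃2024-01-15 00:00:18.385 [DEBUG]┃
             ┃2024-01-15 00:00:18.664 [DEBUG]┃
             ┃                               ┃
             ┗━━━━━━━━━━━━━━━━━━━━━━━━━━━━━━━┛


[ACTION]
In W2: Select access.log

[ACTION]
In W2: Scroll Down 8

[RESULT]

             ┠───────────────────────────────┨
             ┃[access.log]│ parser.c         ┃
             ┃───────────────────────────────┃
             ┃2024-01-15 00:00:18.664 [DEBUG]┃
             ┃                               ┃
             ┃                               ┃
             ┃                               ┃
             ┃                               ┃
             ┃                               ┃
             ┃                               ┃
             ┃                               ┃
             ┃                               ┃
             ┃                               ┃
             ┗━━━━━━━━━━━━━━━━━━━━━━━━━━━━━━━┛


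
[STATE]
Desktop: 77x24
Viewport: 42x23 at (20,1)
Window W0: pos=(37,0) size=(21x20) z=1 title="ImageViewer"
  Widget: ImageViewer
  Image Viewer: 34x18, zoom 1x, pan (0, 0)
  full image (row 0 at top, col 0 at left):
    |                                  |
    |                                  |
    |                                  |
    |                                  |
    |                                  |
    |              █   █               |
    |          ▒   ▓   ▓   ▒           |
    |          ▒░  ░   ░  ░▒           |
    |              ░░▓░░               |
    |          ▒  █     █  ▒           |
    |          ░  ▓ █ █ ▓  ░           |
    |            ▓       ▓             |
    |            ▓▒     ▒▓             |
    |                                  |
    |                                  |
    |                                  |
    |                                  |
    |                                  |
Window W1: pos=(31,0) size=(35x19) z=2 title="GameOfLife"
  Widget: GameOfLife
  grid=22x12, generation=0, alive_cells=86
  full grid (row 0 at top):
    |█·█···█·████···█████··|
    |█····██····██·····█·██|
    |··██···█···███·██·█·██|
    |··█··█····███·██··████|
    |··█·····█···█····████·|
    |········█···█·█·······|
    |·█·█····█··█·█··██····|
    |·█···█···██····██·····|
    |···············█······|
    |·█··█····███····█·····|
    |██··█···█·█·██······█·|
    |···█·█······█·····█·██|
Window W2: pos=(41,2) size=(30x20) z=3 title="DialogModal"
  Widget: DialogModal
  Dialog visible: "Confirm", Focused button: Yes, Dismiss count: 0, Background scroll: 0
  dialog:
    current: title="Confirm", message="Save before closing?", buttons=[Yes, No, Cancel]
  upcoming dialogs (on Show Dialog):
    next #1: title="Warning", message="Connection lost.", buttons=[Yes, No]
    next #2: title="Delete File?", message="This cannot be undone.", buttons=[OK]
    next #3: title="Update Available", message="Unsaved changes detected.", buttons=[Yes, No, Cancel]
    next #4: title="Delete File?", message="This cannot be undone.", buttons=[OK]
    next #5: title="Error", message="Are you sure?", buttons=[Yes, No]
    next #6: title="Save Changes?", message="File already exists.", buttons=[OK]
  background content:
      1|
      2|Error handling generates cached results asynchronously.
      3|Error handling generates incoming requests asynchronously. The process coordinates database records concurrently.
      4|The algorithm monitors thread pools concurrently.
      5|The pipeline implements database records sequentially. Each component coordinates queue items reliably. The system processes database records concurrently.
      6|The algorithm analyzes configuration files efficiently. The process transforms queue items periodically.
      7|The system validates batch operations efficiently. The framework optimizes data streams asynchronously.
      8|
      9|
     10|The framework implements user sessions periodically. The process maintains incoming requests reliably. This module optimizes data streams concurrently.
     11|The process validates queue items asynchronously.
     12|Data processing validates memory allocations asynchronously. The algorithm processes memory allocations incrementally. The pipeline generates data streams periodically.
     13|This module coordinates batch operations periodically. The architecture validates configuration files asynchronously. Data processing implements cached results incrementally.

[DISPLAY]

           ┃ GameOfLife                   
           ┠─────────┏━━━━━━━━━━━━━━━━━━━━
           ┃Gen: 0   ┃ DialogModal        
           ┃█·█···█·█┠────────────────────
           ┃█····██··┃                    
           ┃··██···█·┃Error handling gener
           ┃··█··█···┃Error handling gener
           ┃··█·····█┃The algorithm monito
           ┃········█┃The pipeline impleme
           ┃·█·█····█┃Th┌─────────────────
           ┃·█···█···┃Th│       Confirm   
           ┃·········┃  │ Save before clos
           ┃·█··█····┃  │ [Yes]  No   Canc
           ┃██··█···█┃Th└─────────────────
           ┃···█·█···┃The process validate
           ┃         ┃Data processing vali
           ┃         ┃This module coordina
           ┗━━━━━━━━━┃                    
                 ┗━━━┃                    
                     ┃                    
                     ┗━━━━━━━━━━━━━━━━━━━━
                                          
                                          


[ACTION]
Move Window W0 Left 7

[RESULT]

          ┃┃ GameOfLife                   
          ┠┠─────────┏━━━━━━━━━━━━━━━━━━━━
          ┃┃Gen: 0   ┃ DialogModal        
          ┃┃█·█···█·█┠────────────────────
          ┃┃█····██··┃                    
          ┃┃··██···█·┃Error handling gener
          ┃┃··█··█···┃Error handling gener
          ┃┃··█·····█┃The algorithm monito
          ┃┃········█┃The pipeline impleme
          ┃┃·█·█····█┃Th┌─────────────────
          ┃┃·█···█···┃Th│       Confirm   
          ┃┃·········┃  │ Save before clos
          ┃┃·█··█····┃  │ [Yes]  No   Canc
          ┃┃██··█···█┃Th└─────────────────
          ┃┃···█·█···┃The process validate
          ┃┃         ┃Data processing vali
          ┃┃         ┃This module coordina
          ┃┗━━━━━━━━━┃                    
          ┗━━━━━━━━━━┃                    
                     ┃                    
                     ┗━━━━━━━━━━━━━━━━━━━━
                                          
                                          


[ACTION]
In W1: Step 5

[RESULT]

          ┃┃ GameOfLife                   
          ┠┠─────────┏━━━━━━━━━━━━━━━━━━━━
          ┃┃Gen: 5   ┃ DialogModal        
          ┃┃·········┠────────────────────
          ┃┃·····█···┃                    
          ┃┃·····█··█┃Error handling gener
          ┃┃·█████··█┃Error handling gener
          ┃┃██·█·····┃The algorithm monito
          ┃┃·█·█·····┃The pipeline impleme
          ┃┃··█······┃Th┌─────────────────
          ┃┃·········┃Th│       Confirm   
          ┃┃·········┃  │ Save before clos
          ┃┃·········┃  │ [Yes]  No   Canc
          ┃┃·········┃Th└─────────────────
          ┃┃·········┃The process validate
          ┃┃         ┃Data processing vali
          ┃┃         ┃This module coordina
          ┃┗━━━━━━━━━┃                    
          ┗━━━━━━━━━━┃                    
                     ┃                    
                     ┗━━━━━━━━━━━━━━━━━━━━
                                          
                                          


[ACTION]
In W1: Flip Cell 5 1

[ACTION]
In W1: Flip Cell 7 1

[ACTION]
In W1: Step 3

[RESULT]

          ┃┃ GameOfLife                   
          ┠┠─────────┏━━━━━━━━━━━━━━━━━━━━
          ┃┃Gen: 8   ┃ DialogModal        
          ┃┃·········┠────────────────────
          ┃┃··█···██·┃                    
          ┃┃·███·█·██┃Error handling gener
          ┃┃·█·█····█┃Error handling gener
          ┃┃██··██···┃The algorithm monito
          ┃┃·█·······┃The pipeline impleme
          ┃┃·█·······┃Th┌─────────────────
          ┃┃·········┃Th│       Confirm   
          ┃┃·········┃  │ Save before clos
          ┃┃·········┃  │ [Yes]  No   Canc
          ┃┃·········┃Th└─────────────────
          ┃┃·········┃The process validate
          ┃┃         ┃Data processing vali
          ┃┃         ┃This module coordina
          ┃┗━━━━━━━━━┃                    
          ┗━━━━━━━━━━┃                    
                     ┃                    
                     ┗━━━━━━━━━━━━━━━━━━━━
                                          
                                          


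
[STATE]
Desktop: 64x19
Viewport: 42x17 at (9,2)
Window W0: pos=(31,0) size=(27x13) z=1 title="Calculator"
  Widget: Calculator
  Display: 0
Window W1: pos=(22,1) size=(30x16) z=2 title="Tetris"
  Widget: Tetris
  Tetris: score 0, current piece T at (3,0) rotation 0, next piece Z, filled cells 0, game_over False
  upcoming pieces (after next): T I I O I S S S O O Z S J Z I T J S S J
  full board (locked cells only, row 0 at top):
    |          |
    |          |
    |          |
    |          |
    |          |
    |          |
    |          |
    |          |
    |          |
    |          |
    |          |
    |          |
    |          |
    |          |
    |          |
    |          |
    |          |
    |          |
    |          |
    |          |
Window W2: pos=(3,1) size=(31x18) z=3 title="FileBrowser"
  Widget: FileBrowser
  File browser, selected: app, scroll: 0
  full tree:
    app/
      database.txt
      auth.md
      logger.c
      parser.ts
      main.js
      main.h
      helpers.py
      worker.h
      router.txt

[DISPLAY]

Browser                 ┃                 
────────────────────────┨─────────────────
 app/                   ┃Next:            
atabase.txt             ┃▓▓               
uth.md                  ┃ ▓▓              
ogger.c                 ┃                 
arser.ts                ┃                 
ain.js                  ┃                 
ain.h                   ┃Score:           
elpers.py               ┃0                
orker.h                 ┃                 
outer.txt               ┃                 
                        ┃                 
                        ┃                 
                        ┃━━━━━━━━━━━━━━━━━
                        ┃                 
━━━━━━━━━━━━━━━━━━━━━━━━┛                 


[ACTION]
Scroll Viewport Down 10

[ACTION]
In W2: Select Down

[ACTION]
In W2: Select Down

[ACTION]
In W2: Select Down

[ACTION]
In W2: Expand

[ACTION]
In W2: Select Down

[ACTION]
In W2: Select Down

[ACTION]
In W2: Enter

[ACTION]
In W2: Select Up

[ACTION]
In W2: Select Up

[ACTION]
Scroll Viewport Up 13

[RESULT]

                      ┏━━━━━━━━━━━━━━━━━━━
━━━━━━━━━━━━━━━━━━━━━━━━┓━━━━━━━━━━━━━━━━━
Browser                 ┃                 
────────────────────────┨─────────────────
 app/                   ┃Next:            
atabase.txt             ┃▓▓               
uth.md                  ┃ ▓▓              
ogger.c                 ┃                 
arser.ts                ┃                 
ain.js                  ┃                 
ain.h                   ┃Score:           
elpers.py               ┃0                
orker.h                 ┃                 
outer.txt               ┃                 
                        ┃                 
                        ┃                 
                        ┃━━━━━━━━━━━━━━━━━
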